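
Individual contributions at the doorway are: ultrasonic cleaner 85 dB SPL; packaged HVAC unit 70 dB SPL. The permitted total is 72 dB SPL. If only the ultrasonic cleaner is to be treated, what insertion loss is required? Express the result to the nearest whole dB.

17 dB

Fixed contribution from the other source: Σ 10^(L/10) = 10^(70/10) = 1.000e+07 (70.00 dB SPL).
To meet 72 dB SPL overall, the treated ultrasonic cleaner may contribute at most 10^(72/10) − 1.000e+07 = 5.849e+06, i.e. 67.67 dB SPL.
So the ultrasonic cleaner must be reduced from 85 to 67.67 dB SPL: IL = 17.33 dB.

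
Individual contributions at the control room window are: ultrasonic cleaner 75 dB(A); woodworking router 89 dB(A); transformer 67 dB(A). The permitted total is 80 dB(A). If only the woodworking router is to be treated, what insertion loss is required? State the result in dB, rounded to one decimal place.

11.0 dB

Everything except the woodworking router sums to 10^(75/10) + 10^(67/10) = 3.663e+07 in linear terms, 75.64 dB(A).
To meet 80 dB(A) overall, the treated woodworking router may contribute at most 10^(80/10) − 3.663e+07 = 6.337e+07, i.e. 78.02 dB(A).
So the woodworking router must be reduced from 89 to 78.02 dB(A): IL = 10.98 dB.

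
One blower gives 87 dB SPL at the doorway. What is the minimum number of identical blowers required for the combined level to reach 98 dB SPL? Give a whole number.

Need L₁ + 10·log₁₀ N ≥ 98, i.e. log₁₀ N ≥ 1.10.
N ≥ 10^(11.0/10) = 12.589, so N = 13.

13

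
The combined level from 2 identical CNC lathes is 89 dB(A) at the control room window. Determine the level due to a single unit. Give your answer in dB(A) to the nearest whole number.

86 dB(A)

For N identical incoherent sources L_total = L₁ + 10·log₁₀ N, so L₁ = 89 − 10·log₁₀(2) = 89 − 3.010.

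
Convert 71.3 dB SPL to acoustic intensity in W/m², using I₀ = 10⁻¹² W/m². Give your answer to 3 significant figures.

1.35e-05 W/m²

I/I₀ = 10^(71.3/10) = 1.349e+07, so I = 1.349e+07 × 10⁻¹² W/m².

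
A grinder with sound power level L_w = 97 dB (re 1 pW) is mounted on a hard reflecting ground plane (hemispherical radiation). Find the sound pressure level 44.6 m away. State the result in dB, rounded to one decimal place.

56.0 dB

Free-field hemispherical radiation: L_p = L_w − 10·log₁₀(2π·r²), r = 44.6 m.
2π·r² = 1.25e+04 m², 10·log₁₀ of that is 40.968 dB.
L_p = 97 − 40.968 = 56.03 dB.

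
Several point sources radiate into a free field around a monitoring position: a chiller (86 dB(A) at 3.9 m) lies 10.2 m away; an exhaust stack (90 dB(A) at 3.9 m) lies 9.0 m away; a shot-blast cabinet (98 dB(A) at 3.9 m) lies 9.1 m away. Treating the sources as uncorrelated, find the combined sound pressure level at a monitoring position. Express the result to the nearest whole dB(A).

91 dB(A)

Propagate each source to the receiver with L = L_ref − 20·log₁₀(r/r_ref), then add intensities.
chiller: 86 − 20·log₁₀(10.2/3.9) = 86 − 8.35 = 77.65 dB(A).
exhaust stack: 90 − 20·log₁₀(9.0/3.9) = 90 − 7.26 = 82.74 dB(A).
shot-blast cabinet: 98 − 20·log₁₀(9.1/3.9) = 98 − 7.36 = 90.64 dB(A).
Σ 10^(L/10) = 1.405e+09 → L_total = 10·log₁₀(1.405e+09) = 91.48 dB(A).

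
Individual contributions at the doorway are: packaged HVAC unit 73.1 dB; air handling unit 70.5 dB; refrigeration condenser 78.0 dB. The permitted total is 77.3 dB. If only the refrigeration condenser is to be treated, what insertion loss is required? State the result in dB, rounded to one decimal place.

4.6 dB

Fixed contribution from the other sources: Σ 10^(L/10) = 10^(73.1/10) + 10^(70.5/10) = 3.164e+07 (75.00 dB).
The limit corresponds to 10^(77.3/10) = 5.370e+07; subtracting the fixed part leaves 2.207e+07 for the refrigeration condenser, i.e. 73.44 dB.
So the refrigeration condenser must be reduced from 78.0 to 73.44 dB: IL = 4.56 dB.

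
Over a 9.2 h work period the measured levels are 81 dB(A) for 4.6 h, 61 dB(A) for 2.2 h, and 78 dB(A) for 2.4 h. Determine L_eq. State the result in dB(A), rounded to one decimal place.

L_eq = 10·log₁₀[(1/T)·Σ tᵢ·10^(Lᵢ/10)] with T = 9.2 h.
Σ tᵢ·10^(Lᵢ/10) = 4.6·10^(81/10) + 2.2·10^(61/10) + 2.4·10^(78/10) = 7.333e+08.
L_eq = 10·log₁₀(7.333e+08/9.2) = 79.01 dB(A).

79.0 dB(A)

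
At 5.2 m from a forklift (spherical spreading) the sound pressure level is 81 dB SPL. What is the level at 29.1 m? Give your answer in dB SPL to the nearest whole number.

For a point source, L₂ = L₁ − 20·log₁₀(r₂/r₁).
L₂ = 81 − 20·log₁₀(29.1/5.2) = 81 − 14.958 = 66.04 dB SPL.

66 dB SPL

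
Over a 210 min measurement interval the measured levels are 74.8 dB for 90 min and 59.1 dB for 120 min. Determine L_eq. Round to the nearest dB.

71 dB

L_eq = 10·log₁₀[(1/T)·Σ tᵢ·10^(Lᵢ/10)] with T = 210 min.
Σ tᵢ·10^(Lᵢ/10) = 90·10^(74.8/10) + 120·10^(59.1/10) = 2.815e+09.
L_eq = 10·log₁₀(2.815e+09/210) = 71.27 dB.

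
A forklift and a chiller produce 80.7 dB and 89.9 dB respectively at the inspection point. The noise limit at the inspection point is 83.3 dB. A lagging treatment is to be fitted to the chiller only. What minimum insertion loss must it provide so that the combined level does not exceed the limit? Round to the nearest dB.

Everything except the chiller sums to 10^(80.7/10) = 1.175e+08 in linear terms, 80.70 dB.
The limit corresponds to 10^(83.3/10) = 2.138e+08; subtracting the fixed part leaves 9.631e+07 for the chiller, i.e. 79.84 dB.
Required insertion loss = 89.9 − 79.84 = 10.06 dB.

10 dB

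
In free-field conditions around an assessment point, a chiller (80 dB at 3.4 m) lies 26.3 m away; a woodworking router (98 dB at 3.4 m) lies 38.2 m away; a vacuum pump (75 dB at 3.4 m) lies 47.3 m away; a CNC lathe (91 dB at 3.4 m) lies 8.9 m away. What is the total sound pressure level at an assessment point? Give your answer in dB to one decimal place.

83.7 dB

Propagate each source to the receiver with L = L_ref − 20·log₁₀(r/r_ref), then add intensities.
chiller: 80 − 20·log₁₀(26.3/3.4) = 80 − 17.77 = 62.23 dB.
woodworking router: 98 − 20·log₁₀(38.2/3.4) = 98 − 21.01 = 76.99 dB.
vacuum pump: 75 − 20·log₁₀(47.3/3.4) = 75 − 22.87 = 52.13 dB.
CNC lathe: 91 − 20·log₁₀(8.9/3.4) = 91 − 8.36 = 82.64 dB.
Σ 10^(L/10) = 2.355e+08 → L_total = 10·log₁₀(2.355e+08) = 83.72 dB.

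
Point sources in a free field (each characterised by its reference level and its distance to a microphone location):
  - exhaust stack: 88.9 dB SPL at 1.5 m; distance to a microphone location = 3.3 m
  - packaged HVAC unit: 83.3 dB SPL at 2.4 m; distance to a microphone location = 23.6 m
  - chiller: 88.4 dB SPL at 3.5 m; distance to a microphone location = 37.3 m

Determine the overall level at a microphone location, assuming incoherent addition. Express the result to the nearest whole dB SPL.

82 dB SPL

Propagate each source to the receiver with L = L_ref − 20·log₁₀(r/r_ref), then add intensities.
exhaust stack: 88.9 − 20·log₁₀(3.3/1.5) = 88.9 − 6.85 = 82.05 dB SPL.
packaged HVAC unit: 83.3 − 20·log₁₀(23.6/2.4) = 83.3 − 19.85 = 63.45 dB SPL.
chiller: 88.4 − 20·log₁₀(37.3/3.5) = 88.4 − 20.55 = 67.85 dB SPL.
Σ 10^(L/10) = 1.687e+08 → L_total = 10·log₁₀(1.687e+08) = 82.27 dB SPL.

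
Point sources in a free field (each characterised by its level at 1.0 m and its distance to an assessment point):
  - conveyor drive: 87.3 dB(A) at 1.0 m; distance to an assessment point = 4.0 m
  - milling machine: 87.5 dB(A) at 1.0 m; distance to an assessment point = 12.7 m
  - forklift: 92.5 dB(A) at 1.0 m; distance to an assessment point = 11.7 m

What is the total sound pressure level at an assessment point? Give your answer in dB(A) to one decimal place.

Propagate each source to the receiver with L = L_ref − 20·log₁₀(r/r_ref), then add intensities.
conveyor drive: 87.3 − 20·log₁₀(4.0/1.0) = 87.3 − 12.04 = 75.26 dB(A).
milling machine: 87.5 − 20·log₁₀(12.7/1.0) = 87.5 − 22.08 = 65.42 dB(A).
forklift: 92.5 − 20·log₁₀(11.7/1.0) = 92.5 − 21.36 = 71.14 dB(A).
Σ 10^(L/10) = 5.004e+07 → L_total = 10·log₁₀(5.004e+07) = 76.99 dB(A).

77.0 dB(A)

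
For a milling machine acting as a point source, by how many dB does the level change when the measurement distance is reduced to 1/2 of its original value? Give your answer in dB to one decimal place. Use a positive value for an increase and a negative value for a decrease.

+6.0 dB

With spherical spreading the level changes by −20·log₁₀(r₂/r₁).
ΔL = −20·log₁₀(0.5) = +6.02 dB.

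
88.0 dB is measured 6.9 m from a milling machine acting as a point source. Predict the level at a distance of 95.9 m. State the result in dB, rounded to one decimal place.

Spherical spreading from a point source gives a 20·log₁₀(r₂/r₁) drop.
L₂ = 88.0 − 20·log₁₀(95.9/6.9) = 88.0 − 22.859 = 65.14 dB.

65.1 dB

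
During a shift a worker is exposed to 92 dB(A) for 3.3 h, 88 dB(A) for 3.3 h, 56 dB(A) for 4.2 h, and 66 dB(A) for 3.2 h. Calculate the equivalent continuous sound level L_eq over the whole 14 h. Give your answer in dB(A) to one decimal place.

87.2 dB(A)

L_eq = 10·log₁₀[(1/T)·Σ tᵢ·10^(Lᵢ/10)] with T = 14 h.
Σ tᵢ·10^(Lᵢ/10) = 3.3·10^(92/10) + 3.3·10^(88/10) + 4.2·10^(56/10) + 3.2·10^(66/10) = 7.327e+09.
L_eq = 10·log₁₀(7.327e+09/14) = 87.19 dB(A).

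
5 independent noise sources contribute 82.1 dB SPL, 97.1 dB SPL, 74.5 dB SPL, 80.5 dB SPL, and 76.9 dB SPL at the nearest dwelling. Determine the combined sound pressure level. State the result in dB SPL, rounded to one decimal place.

97.4 dB SPL

Incoherent sources combine by intensity addition: L_total = 10·log₁₀(Σ 10^(L_i/10)).
Σ 10^(L/10) = 10^(82.1/10) + 10^(97.1/10) + 10^(74.5/10) + 10^(80.5/10) + 10^(76.9/10) = 5.480e+09.
L_total = 10·log₁₀(5.480e+09) = 97.39 dB SPL.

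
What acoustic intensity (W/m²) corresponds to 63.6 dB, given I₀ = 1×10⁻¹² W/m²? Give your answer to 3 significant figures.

L = 10·log₁₀(I/I₀) ⇒ I = I₀·10^(L/10) = 10⁻¹² × 10^6.36.

2.29e-06 W/m²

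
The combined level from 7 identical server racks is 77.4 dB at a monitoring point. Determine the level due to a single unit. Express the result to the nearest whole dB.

For N identical incoherent sources L_total = L₁ + 10·log₁₀ N, so L₁ = 77.4 − 10·log₁₀(7) = 77.4 − 8.451.

69 dB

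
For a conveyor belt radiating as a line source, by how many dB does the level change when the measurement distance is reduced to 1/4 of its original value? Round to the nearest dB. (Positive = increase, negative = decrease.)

+6 dB

With cylindrical spreading the level changes by −10·log₁₀(r₂/r₁).
ΔL = −10·log₁₀(0.25) = +6.02 dB.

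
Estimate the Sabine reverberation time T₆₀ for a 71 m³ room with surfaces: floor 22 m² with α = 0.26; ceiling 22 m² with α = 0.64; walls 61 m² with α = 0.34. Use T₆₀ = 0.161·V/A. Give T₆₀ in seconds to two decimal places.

Total absorption A = 22·0.26 + 22·0.64 + 61·0.34 = 40.54 m² sabins.
T₆₀ = 0.161·V/A = 0.161·71/40.54 = 0.282 s.

0.28 s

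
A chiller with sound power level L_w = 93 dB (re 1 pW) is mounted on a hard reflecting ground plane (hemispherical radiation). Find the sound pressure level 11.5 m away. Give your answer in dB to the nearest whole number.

64 dB

Free-field hemispherical radiation: L_p = L_w − 10·log₁₀(2π·r²), r = 11.5 m.
2π·r² = 831 m², 10·log₁₀ of that is 29.196 dB.
L_p = 93 − 29.196 = 63.80 dB.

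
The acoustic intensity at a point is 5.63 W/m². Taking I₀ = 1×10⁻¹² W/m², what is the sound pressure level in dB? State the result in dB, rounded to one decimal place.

L = 10·log₁₀(I/I₀) = 10·log₁₀(5.63/10⁻¹²) = 10·log₁₀(5.63×10^12).
L = 10·(0.7505 + 12) = 127.51 dB.

127.5 dB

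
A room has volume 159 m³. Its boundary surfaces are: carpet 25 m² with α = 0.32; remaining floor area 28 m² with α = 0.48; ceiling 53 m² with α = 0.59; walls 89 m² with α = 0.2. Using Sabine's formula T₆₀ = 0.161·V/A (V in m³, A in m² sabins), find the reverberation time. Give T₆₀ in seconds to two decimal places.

A = Σ Sᵢαᵢ = 25·0.32 + 28·0.48 + 53·0.59 + 89·0.2 = 70.51 m².
T₆₀ = 0.161 × 159 / 70.51 = 0.363 s.

0.36 s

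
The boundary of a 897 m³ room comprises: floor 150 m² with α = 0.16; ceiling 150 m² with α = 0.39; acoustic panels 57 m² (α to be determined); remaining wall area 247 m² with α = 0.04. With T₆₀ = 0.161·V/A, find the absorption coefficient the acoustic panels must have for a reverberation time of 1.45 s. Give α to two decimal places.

0.13

From T₆₀ = 0.161·V/A, the target T₆₀ = 1.45 s needs A = 0.161·897/1.45 = 99.60 m².
Absorption from the other surfaces = 150·0.16 + 150·0.39 + 247·0.04 = 92.38 m², so the acoustic panels must supply 7.22 m² over 57 m².
α = 7.22/57 = 0.127.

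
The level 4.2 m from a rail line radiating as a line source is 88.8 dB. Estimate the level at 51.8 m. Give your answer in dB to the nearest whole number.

Line-source attenuation: ΔL = 10·log₁₀(r₂/r₁) = 10·log₁₀(51.8/4.2) = 10.911 dB.
L₂ = 88.8 − 10·log₁₀(51.8/4.2) = 88.8 − 10.911 = 77.89 dB.

78 dB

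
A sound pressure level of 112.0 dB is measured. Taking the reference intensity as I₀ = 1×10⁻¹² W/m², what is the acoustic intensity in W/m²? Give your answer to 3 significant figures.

0.158 W/m²

I/I₀ = 10^(112.0/10) = 1.585e+11, so I = 1.585e+11 × 10⁻¹² W/m².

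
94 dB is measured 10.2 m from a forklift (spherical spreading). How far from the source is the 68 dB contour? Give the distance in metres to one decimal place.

203.5 m

The 26.0 dB drop corresponds to a distance ratio of 10^(26.0/20) for a point source.
r₂ = 10.2·10^((94−68)/20) = 10.2·10^(26.0/20) = 203.52 m.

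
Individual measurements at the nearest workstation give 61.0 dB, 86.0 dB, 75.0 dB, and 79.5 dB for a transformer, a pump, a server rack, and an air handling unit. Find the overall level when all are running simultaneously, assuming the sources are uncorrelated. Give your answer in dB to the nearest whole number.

For uncorrelated sources the intensities add, so convert each level to linear form, sum, and take 10·log₁₀ of the total.
Σ 10^(L/10) = 10^(61.0/10) + 10^(86.0/10) + 10^(75.0/10) + 10^(79.5/10) = 5.201e+08.
L_total = 10·log₁₀(5.201e+08) = 87.16 dB.

87 dB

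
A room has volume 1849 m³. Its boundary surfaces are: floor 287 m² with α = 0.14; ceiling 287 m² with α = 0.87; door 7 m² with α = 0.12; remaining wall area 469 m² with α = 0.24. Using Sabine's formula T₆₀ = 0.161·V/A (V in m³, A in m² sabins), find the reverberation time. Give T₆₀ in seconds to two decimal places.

Total absorption A = 287·0.14 + 287·0.87 + 7·0.12 + 469·0.24 = 403.27 m² sabins.
T₆₀ = 0.161·V/A = 0.161·1849/403.27 = 0.738 s.

0.74 s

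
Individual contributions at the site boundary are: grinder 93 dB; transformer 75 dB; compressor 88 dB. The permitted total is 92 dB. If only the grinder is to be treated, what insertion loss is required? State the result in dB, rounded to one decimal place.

The untreated sources together contribute 10^(75/10) + 10^(88/10) = 6.626e+08, i.e. 88.21 dB.
The limit corresponds to 10^(92/10) = 1.585e+09; subtracting the fixed part leaves 9.223e+08 for the grinder, i.e. 89.65 dB.
So the grinder must be reduced from 93 to 89.65 dB: IL = 3.35 dB.

3.4 dB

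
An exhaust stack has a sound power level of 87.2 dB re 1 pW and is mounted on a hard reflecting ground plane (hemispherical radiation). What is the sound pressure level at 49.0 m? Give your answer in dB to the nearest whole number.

45 dB

Free-field hemispherical radiation: L_p = L_w − 10·log₁₀(2π·r²), r = 49.0 m.
2π·r² = 1.509e+04 m², 10·log₁₀ of that is 41.786 dB.
L_p = 87.2 − 41.786 = 45.41 dB.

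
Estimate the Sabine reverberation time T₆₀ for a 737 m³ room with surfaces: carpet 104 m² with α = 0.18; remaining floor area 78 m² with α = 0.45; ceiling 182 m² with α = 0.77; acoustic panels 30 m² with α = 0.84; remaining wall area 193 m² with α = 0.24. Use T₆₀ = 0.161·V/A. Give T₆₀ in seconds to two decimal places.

Total absorption A = 104·0.18 + 78·0.45 + 182·0.77 + 30·0.84 + 193·0.24 = 265.48 m² sabins.
T₆₀ = 0.161 × 737 / 265.48 = 0.447 s.

0.45 s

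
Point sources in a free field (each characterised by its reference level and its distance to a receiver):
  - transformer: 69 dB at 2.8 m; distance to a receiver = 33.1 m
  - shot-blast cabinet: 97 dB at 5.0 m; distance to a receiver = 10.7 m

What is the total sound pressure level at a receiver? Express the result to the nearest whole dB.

Propagate each source to the receiver with L = L_ref − 20·log₁₀(r/r_ref), then add intensities.
transformer: 69 − 20·log₁₀(33.1/2.8) = 69 − 21.45 = 47.55 dB.
shot-blast cabinet: 97 − 20·log₁₀(10.7/5.0) = 97 − 6.61 = 90.39 dB.
Σ 10^(L/10) = 1.094e+09 → L_total = 10·log₁₀(1.094e+09) = 90.39 dB.

90 dB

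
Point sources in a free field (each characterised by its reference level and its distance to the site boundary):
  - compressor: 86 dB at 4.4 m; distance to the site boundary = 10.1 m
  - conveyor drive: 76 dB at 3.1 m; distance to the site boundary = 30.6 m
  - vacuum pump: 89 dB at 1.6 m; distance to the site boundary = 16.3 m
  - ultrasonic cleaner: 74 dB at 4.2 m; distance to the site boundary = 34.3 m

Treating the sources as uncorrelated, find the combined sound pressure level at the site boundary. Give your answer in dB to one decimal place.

79.2 dB

First find each source's level at the receiver (point-source: −20·log₁₀(r/r_ref)), then combine on an intensity basis.
compressor: 86 − 20·log₁₀(10.1/4.4) = 86 − 7.22 = 78.78 dB.
conveyor drive: 76 − 20·log₁₀(30.6/3.1) = 76 − 19.89 = 56.11 dB.
vacuum pump: 89 − 20·log₁₀(16.3/1.6) = 89 − 20.16 = 68.84 dB.
ultrasonic cleaner: 74 − 20·log₁₀(34.3/4.2) = 74 − 18.24 = 55.76 dB.
Σ 10^(L/10) = 8.399e+07 → L_total = 10·log₁₀(8.399e+07) = 79.24 dB.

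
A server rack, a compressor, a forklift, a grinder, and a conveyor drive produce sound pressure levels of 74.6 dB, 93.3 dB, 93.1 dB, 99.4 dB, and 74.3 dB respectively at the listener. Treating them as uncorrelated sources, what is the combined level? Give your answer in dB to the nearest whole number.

101 dB

For uncorrelated sources the intensities add, so convert each level to linear form, sum, and take 10·log₁₀ of the total.
Σ 10^(L/10) = 10^(74.6/10) + 10^(93.3/10) + 10^(93.1/10) + 10^(99.4/10) + 10^(74.3/10) = 1.295e+10.
L_total = 10·log₁₀(1.295e+10) = 101.12 dB.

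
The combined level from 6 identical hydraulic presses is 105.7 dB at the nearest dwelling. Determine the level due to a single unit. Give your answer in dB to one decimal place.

97.9 dB

6 equal contributions raise the level by 10·log₁₀ 6 = 7.782 dB, so each unit alone gives 105.7 − 7.782.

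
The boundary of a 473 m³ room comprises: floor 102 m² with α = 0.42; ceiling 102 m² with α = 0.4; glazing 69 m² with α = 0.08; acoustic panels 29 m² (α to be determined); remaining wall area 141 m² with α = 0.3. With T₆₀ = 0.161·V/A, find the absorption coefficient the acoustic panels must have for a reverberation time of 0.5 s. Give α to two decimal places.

0.72

A = 0.161·V/T₆₀ = 0.161·473/0.5 = 152.31 m² sabins.
Absorption from the other surfaces = 102·0.42 + 102·0.4 + 69·0.08 + 141·0.3 = 131.46 m², so the acoustic panels must supply 20.85 m² over 29 m².
α = 20.85/29 = 0.719.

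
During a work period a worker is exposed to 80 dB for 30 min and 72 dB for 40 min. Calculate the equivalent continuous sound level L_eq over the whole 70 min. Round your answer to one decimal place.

The energy average is taken in the linear domain: L_eq = 10·log₁₀[(Σ tᵢ·10^(Lᵢ/10))/T], T = 70 min.
Σ tᵢ·10^(Lᵢ/10) = 30·10^(80/10) + 40·10^(72/10) = 3.634e+09.
L_eq = 10·log₁₀(3.634e+09/70) = 77.15 dB.

77.2 dB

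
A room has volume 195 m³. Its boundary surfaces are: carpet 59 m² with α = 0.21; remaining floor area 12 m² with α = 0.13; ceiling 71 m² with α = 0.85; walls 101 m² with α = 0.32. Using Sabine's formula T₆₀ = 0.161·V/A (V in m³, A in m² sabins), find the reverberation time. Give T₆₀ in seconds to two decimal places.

0.29 s

Summing Sᵢαᵢ: 59·0.21 + 12·0.13 + 71·0.85 + 101·0.32 = 106.62 m².
T₆₀ = 0.161·V/A = 0.161·195/106.62 = 0.294 s.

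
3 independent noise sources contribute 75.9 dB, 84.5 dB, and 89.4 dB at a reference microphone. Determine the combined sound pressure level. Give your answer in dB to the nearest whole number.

Incoherent sources combine by intensity addition: L_total = 10·log₁₀(Σ 10^(L_i/10)).
Σ 10^(L/10) = 10^(75.9/10) + 10^(84.5/10) + 10^(89.4/10) = 1.192e+09.
L_total = 10·log₁₀(1.192e+09) = 90.76 dB.

91 dB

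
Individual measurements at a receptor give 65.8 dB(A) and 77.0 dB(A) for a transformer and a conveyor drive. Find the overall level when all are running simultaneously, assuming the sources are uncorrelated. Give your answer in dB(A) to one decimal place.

77.3 dB(A)

For uncorrelated sources the intensities add, so convert each level to linear form, sum, and take 10·log₁₀ of the total.
Σ 10^(L/10) = 10^(65.8/10) + 10^(77.0/10) = 5.392e+07.
L_total = 10·log₁₀(5.392e+07) = 77.32 dB(A).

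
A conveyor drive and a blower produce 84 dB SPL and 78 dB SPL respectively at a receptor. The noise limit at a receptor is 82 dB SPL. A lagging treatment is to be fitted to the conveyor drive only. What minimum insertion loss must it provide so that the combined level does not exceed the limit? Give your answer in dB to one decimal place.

The untreated sources together contribute 10^(78/10) = 6.310e+07, i.e. 78.00 dB SPL.
To meet 82 dB SPL overall, the treated conveyor drive may contribute at most 10^(82/10) − 6.310e+07 = 9.539e+07, i.e. 79.80 dB SPL.
Required insertion loss = 84 − 79.80 = 4.20 dB.

4.2 dB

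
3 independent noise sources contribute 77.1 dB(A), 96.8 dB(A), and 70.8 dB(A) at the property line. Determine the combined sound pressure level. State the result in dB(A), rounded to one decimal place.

For uncorrelated sources the intensities add, so convert each level to linear form, sum, and take 10·log₁₀ of the total.
Σ 10^(L/10) = 10^(77.1/10) + 10^(96.8/10) + 10^(70.8/10) = 4.850e+09.
L_total = 10·log₁₀(4.850e+09) = 96.86 dB(A).

96.9 dB(A)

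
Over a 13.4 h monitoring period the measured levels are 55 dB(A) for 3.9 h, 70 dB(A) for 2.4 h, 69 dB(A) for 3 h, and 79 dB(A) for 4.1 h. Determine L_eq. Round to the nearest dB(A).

Weight each interval's intensity by its duration and average over T = 13.4 h:
Σ tᵢ·10^(Lᵢ/10) = 3.9·10^(55/10) + 2.4·10^(70/10) + 3·10^(69/10) + 4.1·10^(79/10) = 3.747e+08.
L_eq = 10·log₁₀(3.747e+08/13.4) = 74.47 dB(A).

74 dB(A)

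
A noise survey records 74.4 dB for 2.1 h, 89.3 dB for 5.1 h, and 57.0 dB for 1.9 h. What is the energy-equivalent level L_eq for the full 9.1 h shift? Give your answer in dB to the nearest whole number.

87 dB

Weight each interval's intensity by its duration and average over T = 9.1 h:
Σ tᵢ·10^(Lᵢ/10) = 2.1·10^(74.4/10) + 5.1·10^(89.3/10) + 1.9·10^(57.0/10) = 4.400e+09.
L_eq = 10·log₁₀(4.400e+09/9.1) = 86.84 dB.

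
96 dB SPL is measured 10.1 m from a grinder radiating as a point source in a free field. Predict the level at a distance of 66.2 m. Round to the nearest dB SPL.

80 dB SPL

Spherical spreading from a point source gives a 20·log₁₀(r₂/r₁) drop.
L₂ = 96 − 20·log₁₀(66.2/10.1) = 96 − 16.331 = 79.67 dB SPL.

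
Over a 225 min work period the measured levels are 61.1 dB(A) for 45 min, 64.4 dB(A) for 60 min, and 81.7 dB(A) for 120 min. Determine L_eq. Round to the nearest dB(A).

79 dB(A)

L_eq = 10·log₁₀[(1/T)·Σ tᵢ·10^(Lᵢ/10)] with T = 225 min.
Σ tᵢ·10^(Lᵢ/10) = 45·10^(61.1/10) + 60·10^(64.4/10) + 120·10^(81.7/10) = 1.797e+10.
L_eq = 10·log₁₀(1.797e+10/225) = 79.02 dB(A).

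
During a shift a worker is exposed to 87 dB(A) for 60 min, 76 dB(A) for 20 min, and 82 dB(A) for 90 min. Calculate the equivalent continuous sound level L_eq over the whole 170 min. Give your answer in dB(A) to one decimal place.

84.2 dB(A)

The energy average is taken in the linear domain: L_eq = 10·log₁₀[(Σ tᵢ·10^(Lᵢ/10))/T], T = 170 min.
Σ tᵢ·10^(Lᵢ/10) = 60·10^(87/10) + 20·10^(76/10) + 90·10^(82/10) = 4.513e+10.
L_eq = 10·log₁₀(4.513e+10/170) = 84.24 dB(A).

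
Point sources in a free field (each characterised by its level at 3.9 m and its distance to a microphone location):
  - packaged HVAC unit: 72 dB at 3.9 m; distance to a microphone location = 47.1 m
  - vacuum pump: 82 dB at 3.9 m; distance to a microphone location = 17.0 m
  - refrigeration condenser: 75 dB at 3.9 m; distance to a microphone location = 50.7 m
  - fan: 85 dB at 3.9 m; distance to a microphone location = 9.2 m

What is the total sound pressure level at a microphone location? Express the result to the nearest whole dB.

78 dB

First find each source's level at the receiver (point-source: −20·log₁₀(r/r_ref)), then combine on an intensity basis.
packaged HVAC unit: 72 − 20·log₁₀(47.1/3.9) = 72 − 21.64 = 50.36 dB.
vacuum pump: 82 − 20·log₁₀(17.0/3.9) = 82 − 12.79 = 69.21 dB.
refrigeration condenser: 75 − 20·log₁₀(50.7/3.9) = 75 − 22.28 = 52.72 dB.
fan: 85 − 20·log₁₀(9.2/3.9) = 85 − 7.45 = 77.55 dB.
Σ 10^(L/10) = 6.546e+07 → L_total = 10·log₁₀(6.546e+07) = 78.16 dB.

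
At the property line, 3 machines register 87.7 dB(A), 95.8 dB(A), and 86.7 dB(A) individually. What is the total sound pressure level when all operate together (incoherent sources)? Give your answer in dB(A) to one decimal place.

Incoherent sources combine by intensity addition: L_total = 10·log₁₀(Σ 10^(L_i/10)).
Σ 10^(L/10) = 10^(87.7/10) + 10^(95.8/10) + 10^(86.7/10) = 4.858e+09.
L_total = 10·log₁₀(4.858e+09) = 96.86 dB(A).

96.9 dB(A)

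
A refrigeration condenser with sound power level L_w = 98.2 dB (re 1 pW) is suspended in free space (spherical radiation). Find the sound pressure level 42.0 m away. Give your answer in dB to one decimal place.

54.7 dB

L_p = L_w − 10·log₁₀(4π·r²) with r = 42.0 m.
4π·r² = 2.217e+04 m², 10·log₁₀ of that is 43.457 dB.
L_p = 98.2 − 43.457 = 54.74 dB.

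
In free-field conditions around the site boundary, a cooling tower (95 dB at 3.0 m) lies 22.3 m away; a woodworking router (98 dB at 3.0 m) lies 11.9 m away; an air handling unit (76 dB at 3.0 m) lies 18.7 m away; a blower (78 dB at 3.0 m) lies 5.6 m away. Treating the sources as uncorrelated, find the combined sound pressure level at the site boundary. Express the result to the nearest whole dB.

Apply inverse-square spreading to bring every level to the receiver, then sum 10^(L/10).
cooling tower: 95 − 20·log₁₀(22.3/3.0) = 95 − 17.42 = 77.58 dB.
woodworking router: 98 − 20·log₁₀(11.9/3.0) = 98 − 11.97 = 86.03 dB.
air handling unit: 76 − 20·log₁₀(18.7/3.0) = 76 − 15.89 = 60.11 dB.
blower: 78 − 20·log₁₀(5.6/3.0) = 78 − 5.42 = 72.58 dB.
Σ 10^(L/10) = 4.774e+08 → L_total = 10·log₁₀(4.774e+08) = 86.79 dB.

87 dB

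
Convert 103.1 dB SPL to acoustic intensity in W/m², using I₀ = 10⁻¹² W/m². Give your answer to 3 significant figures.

I/I₀ = 10^(103.1/10) = 2.042e+10, so I = 2.042e+10 × 10⁻¹² W/m².

0.0204 W/m²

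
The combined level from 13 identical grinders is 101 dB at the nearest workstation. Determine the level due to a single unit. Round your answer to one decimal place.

Dividing the total intensity by 13 lowers the level by 10·log₁₀ 13 = 11.139 dB: L₁ = 101 − 11.139.

89.9 dB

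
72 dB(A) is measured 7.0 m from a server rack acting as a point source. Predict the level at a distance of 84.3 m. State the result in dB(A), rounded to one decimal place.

Point-source attenuation: ΔL = 20·log₁₀(r₂/r₁) = 20·log₁₀(84.3/7.0) = 21.615 dB.
L₂ = 72 − 20·log₁₀(84.3/7.0) = 72 − 21.615 = 50.39 dB(A).

50.4 dB(A)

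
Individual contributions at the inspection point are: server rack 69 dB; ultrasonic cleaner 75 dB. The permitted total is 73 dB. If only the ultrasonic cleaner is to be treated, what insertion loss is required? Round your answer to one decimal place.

4.2 dB

Fixed contribution from the other source: Σ 10^(L/10) = 10^(69/10) = 7.943e+06 (69.00 dB).
The limit corresponds to 10^(73/10) = 1.995e+07; subtracting the fixed part leaves 1.201e+07 for the ultrasonic cleaner, i.e. 70.80 dB.
Required insertion loss = 75 − 70.80 = 4.20 dB.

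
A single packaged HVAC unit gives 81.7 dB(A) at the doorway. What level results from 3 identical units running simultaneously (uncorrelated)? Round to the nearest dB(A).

86 dB(A)

With 3 equal, uncorrelated contributions the intensity is 3× that of one unit, giving a rise of 10·log₁₀ 3.
L_total = 81.7 + 10·log₁₀(3) = 81.7 + 4.771 = 86.47 dB(A).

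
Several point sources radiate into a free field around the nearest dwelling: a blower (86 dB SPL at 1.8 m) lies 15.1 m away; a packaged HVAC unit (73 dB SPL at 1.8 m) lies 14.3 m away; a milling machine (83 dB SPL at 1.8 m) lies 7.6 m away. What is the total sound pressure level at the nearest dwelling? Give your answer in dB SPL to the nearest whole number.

72 dB SPL

First find each source's level at the receiver (point-source: −20·log₁₀(r/r_ref)), then combine on an intensity basis.
blower: 86 − 20·log₁₀(15.1/1.8) = 86 − 18.47 = 67.53 dB SPL.
packaged HVAC unit: 73 − 20·log₁₀(14.3/1.8) = 73 − 18.00 = 55.00 dB SPL.
milling machine: 83 − 20·log₁₀(7.6/1.8) = 83 − 12.51 = 70.49 dB SPL.
Σ 10^(L/10) = 1.717e+07 → L_total = 10·log₁₀(1.717e+07) = 72.35 dB SPL.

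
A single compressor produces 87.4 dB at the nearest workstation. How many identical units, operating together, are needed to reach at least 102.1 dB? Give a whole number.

N identical sources give L₁ + 10·log₁₀ N, so require 10·log₁₀ N ≥ 102.1 − 87.4 = 14.7 dB.
N ≥ 10^(14.7/10) = 29.512, so N = 30.

30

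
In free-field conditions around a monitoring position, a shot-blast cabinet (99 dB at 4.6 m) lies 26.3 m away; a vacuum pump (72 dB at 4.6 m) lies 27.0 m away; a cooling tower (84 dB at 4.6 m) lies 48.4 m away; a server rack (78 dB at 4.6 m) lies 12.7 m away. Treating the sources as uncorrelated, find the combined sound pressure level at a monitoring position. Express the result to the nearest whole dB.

84 dB

Propagate each source to the receiver with L = L_ref − 20·log₁₀(r/r_ref), then add intensities.
shot-blast cabinet: 99 − 20·log₁₀(26.3/4.6) = 99 − 15.14 = 83.86 dB.
vacuum pump: 72 − 20·log₁₀(27.0/4.6) = 72 − 15.37 = 56.63 dB.
cooling tower: 84 − 20·log₁₀(48.4/4.6) = 84 − 20.44 = 63.56 dB.
server rack: 78 − 20·log₁₀(12.7/4.6) = 78 − 8.82 = 69.18 dB.
Σ 10^(L/10) = 2.540e+08 → L_total = 10·log₁₀(2.540e+08) = 84.05 dB.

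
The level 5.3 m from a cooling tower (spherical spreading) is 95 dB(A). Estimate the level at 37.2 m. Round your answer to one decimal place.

78.1 dB(A)

For a point source, L₂ = L₁ − 20·log₁₀(r₂/r₁).
L₂ = 95 − 20·log₁₀(37.2/5.3) = 95 − 16.925 = 78.07 dB(A).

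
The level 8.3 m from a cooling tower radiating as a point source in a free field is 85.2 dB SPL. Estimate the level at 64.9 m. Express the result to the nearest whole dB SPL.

67 dB SPL

For a point source, L₂ = L₁ − 20·log₁₀(r₂/r₁).
L₂ = 85.2 − 20·log₁₀(64.9/8.3) = 85.2 − 17.863 = 67.34 dB SPL.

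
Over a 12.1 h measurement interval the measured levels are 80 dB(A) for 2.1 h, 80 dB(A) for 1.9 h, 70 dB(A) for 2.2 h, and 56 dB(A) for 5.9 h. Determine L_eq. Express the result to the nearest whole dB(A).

The energy average is taken in the linear domain: L_eq = 10·log₁₀[(Σ tᵢ·10^(Lᵢ/10))/T], T = 12.1 h.
Σ tᵢ·10^(Lᵢ/10) = 2.1·10^(80/10) + 1.9·10^(80/10) + 2.2·10^(70/10) + 5.9·10^(56/10) = 4.243e+08.
L_eq = 10·log₁₀(4.243e+08/12.1) = 75.45 dB(A).

75 dB(A)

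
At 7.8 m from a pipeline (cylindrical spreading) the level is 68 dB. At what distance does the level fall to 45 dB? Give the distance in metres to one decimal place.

Line-source spreading drops the level by 10·log₁₀(r₂/r₁); inverting, r₂/r₁ = 10^(ΔL/10).
r₂ = 7.8·10^((68−45)/10) = 7.8·10^(23.0/10) = 1556.30 m.

1556.3 m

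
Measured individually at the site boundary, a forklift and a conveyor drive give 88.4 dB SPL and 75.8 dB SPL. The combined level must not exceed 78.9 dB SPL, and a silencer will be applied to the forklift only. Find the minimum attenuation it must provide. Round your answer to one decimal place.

The untreated sources together contribute 10^(75.8/10) = 3.802e+07, i.e. 75.80 dB SPL.
To meet 78.9 dB SPL overall, the treated forklift may contribute at most 10^(78.9/10) − 3.802e+07 = 3.961e+07, i.e. 75.98 dB SPL.
Required insertion loss = 88.4 − 75.98 = 12.42 dB.

12.4 dB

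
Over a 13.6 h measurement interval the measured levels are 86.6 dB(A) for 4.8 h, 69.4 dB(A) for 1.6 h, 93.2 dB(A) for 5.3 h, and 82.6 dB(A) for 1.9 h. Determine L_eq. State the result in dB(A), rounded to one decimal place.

90.0 dB(A)

Weight each interval's intensity by its duration and average over T = 13.6 h:
Σ tᵢ·10^(Lᵢ/10) = 4.8·10^(86.6/10) + 1.6·10^(69.4/10) + 5.3·10^(93.2/10) + 1.9·10^(82.6/10) = 1.363e+10.
L_eq = 10·log₁₀(1.363e+10/13.6) = 90.01 dB(A).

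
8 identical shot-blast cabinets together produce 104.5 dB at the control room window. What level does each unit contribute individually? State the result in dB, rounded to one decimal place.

8 equal contributions raise the level by 10·log₁₀ 8 = 9.031 dB, so each unit alone gives 104.5 − 9.031.

95.5 dB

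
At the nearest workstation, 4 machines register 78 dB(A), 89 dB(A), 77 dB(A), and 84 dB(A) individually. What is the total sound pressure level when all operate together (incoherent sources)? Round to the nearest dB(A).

Incoherent sources combine by intensity addition: L_total = 10·log₁₀(Σ 10^(L_i/10)).
Σ 10^(L/10) = 10^(78/10) + 10^(89/10) + 10^(77/10) + 10^(84/10) = 1.159e+09.
L_total = 10·log₁₀(1.159e+09) = 90.64 dB(A).

91 dB(A)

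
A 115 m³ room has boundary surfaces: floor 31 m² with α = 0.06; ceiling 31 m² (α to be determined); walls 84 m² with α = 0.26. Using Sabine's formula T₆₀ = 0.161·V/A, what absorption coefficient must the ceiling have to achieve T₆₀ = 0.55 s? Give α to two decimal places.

From T₆₀ = 0.161·V/A, the target T₆₀ = 0.55 s needs A = 0.161·115/0.55 = 33.66 m².
Absorption from the other surfaces = 31·0.06 + 84·0.26 = 23.70 m², so the ceiling must supply 9.96 m² over 31 m².
α = 9.96/31 = 0.321.

0.32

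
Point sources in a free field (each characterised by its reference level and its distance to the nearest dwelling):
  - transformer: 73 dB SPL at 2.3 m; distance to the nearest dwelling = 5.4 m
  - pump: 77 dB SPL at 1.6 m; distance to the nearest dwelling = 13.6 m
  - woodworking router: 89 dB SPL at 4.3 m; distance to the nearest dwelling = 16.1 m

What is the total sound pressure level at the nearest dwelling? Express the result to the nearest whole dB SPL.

78 dB SPL

Propagate each source to the receiver with L = L_ref − 20·log₁₀(r/r_ref), then add intensities.
transformer: 73 − 20·log₁₀(5.4/2.3) = 73 − 7.41 = 65.59 dB SPL.
pump: 77 − 20·log₁₀(13.6/1.6) = 77 − 18.59 = 58.41 dB SPL.
woodworking router: 89 − 20·log₁₀(16.1/4.3) = 89 − 11.47 = 77.53 dB SPL.
Σ 10^(L/10) = 6.097e+07 → L_total = 10·log₁₀(6.097e+07) = 77.85 dB SPL.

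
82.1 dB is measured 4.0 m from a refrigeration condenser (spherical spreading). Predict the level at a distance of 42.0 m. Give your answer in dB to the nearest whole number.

62 dB

Spherical spreading from a point source gives a 20·log₁₀(r₂/r₁) drop.
L₂ = 82.1 − 20·log₁₀(42.0/4.0) = 82.1 − 20.424 = 61.68 dB.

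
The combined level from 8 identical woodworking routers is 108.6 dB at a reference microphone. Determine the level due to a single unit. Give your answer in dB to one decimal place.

99.6 dB

Dividing the total intensity by 8 lowers the level by 10·log₁₀ 8 = 9.031 dB: L₁ = 108.6 − 9.031.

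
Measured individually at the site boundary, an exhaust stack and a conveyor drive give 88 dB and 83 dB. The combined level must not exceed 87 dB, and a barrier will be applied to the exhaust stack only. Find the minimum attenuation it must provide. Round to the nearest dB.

Fixed contribution from the other source: Σ 10^(L/10) = 10^(83/10) = 1.995e+08 (83.00 dB).
The limit corresponds to 10^(87/10) = 5.012e+08; subtracting the fixed part leaves 3.017e+08 for the exhaust stack, i.e. 84.80 dB.
Required insertion loss = 88 − 84.80 = 3.20 dB.

3 dB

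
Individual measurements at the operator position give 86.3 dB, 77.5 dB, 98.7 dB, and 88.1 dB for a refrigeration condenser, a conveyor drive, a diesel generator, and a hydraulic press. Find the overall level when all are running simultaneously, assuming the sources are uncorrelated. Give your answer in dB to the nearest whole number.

Incoherent sources combine by intensity addition: L_total = 10·log₁₀(Σ 10^(L_i/10)).
Σ 10^(L/10) = 10^(86.3/10) + 10^(77.5/10) + 10^(98.7/10) + 10^(88.1/10) = 8.542e+09.
L_total = 10·log₁₀(8.542e+09) = 99.32 dB.

99 dB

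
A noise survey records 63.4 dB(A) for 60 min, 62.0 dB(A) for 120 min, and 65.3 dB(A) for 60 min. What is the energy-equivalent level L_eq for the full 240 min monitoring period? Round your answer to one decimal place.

63.4 dB(A)

The energy average is taken in the linear domain: L_eq = 10·log₁₀[(Σ tᵢ·10^(Lᵢ/10))/T], T = 240 min.
Σ tᵢ·10^(Lᵢ/10) = 60·10^(63.4/10) + 120·10^(62.0/10) + 60·10^(65.3/10) = 5.248e+08.
L_eq = 10·log₁₀(5.248e+08/240) = 63.40 dB(A).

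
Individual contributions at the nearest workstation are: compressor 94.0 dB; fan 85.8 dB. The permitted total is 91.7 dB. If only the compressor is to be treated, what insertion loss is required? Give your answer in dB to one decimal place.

The untreated sources together contribute 10^(85.8/10) = 3.802e+08, i.e. 85.80 dB.
To meet 91.7 dB overall, the treated compressor may contribute at most 10^(91.7/10) − 3.802e+08 = 1.099e+09, i.e. 90.41 dB.
Required insertion loss = 94.0 − 90.41 = 3.59 dB.

3.6 dB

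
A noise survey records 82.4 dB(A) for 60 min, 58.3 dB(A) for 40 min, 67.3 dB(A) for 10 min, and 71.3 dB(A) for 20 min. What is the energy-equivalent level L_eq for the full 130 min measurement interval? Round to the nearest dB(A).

79 dB(A)

Weight each interval's intensity by its duration and average over T = 130 min:
Σ tᵢ·10^(Lᵢ/10) = 60·10^(82.4/10) + 40·10^(58.3/10) + 10·10^(67.3/10) + 20·10^(71.3/10) = 1.078e+10.
L_eq = 10·log₁₀(1.078e+10/130) = 79.19 dB(A).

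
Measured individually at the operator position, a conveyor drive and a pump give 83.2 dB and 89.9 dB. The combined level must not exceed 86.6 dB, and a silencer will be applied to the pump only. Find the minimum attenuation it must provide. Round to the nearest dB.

6 dB

Everything except the pump sums to 10^(83.2/10) = 2.089e+08 in linear terms, 83.20 dB.
The limit corresponds to 10^(86.6/10) = 4.571e+08; subtracting the fixed part leaves 2.482e+08 for the pump, i.e. 83.95 dB.
So the pump must be reduced from 89.9 to 83.95 dB: IL = 5.95 dB.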